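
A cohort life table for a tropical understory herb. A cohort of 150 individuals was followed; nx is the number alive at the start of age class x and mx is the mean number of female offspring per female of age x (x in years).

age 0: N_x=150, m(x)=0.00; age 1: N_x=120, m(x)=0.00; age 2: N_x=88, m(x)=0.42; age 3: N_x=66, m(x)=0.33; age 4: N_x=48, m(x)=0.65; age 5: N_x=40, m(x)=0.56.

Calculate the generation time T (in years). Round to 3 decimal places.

3.348

lx = nx/n0 = nx/150: 1, 0.8, 0.58667…, 0.44, 0.32, 0.26667…
lx·mx: 0, 0, 0.2464…, 0.1452, 0.208, 0.149333… → R0 = 0.748933…
x·lx·mx: 0, 0, 0.4928…, 0.4356, 0.832, 0.746667… → Σ = 2.507067…
T = 2.507067… / 0.748933… = 3.347516… → 3.348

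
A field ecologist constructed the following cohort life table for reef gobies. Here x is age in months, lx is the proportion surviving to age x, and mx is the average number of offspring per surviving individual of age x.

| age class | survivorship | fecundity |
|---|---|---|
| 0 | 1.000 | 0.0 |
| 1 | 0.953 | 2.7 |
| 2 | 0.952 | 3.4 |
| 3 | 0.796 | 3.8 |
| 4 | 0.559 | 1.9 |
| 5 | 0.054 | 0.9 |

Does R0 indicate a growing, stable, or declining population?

growing

R0 = Σ lx·mx = 0 + 2.5731 + 3.2368 + 3.0248 + 1.0621 + 0.0486 = 9.9454
R0 > 1, so the population is growing.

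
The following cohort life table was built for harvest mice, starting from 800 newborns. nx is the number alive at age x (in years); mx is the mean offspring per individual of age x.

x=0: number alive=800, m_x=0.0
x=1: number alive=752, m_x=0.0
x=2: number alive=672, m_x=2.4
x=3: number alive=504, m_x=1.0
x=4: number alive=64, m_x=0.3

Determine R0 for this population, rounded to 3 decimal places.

2.670

lx = nx/n0 = nx/800: 1, 0.94, 0.84, 0.63, 0.08
lx·mx by age: 0, 0, 2.016, 0.63, 0.024
R0 = Σ lx·mx = 2.67 → 2.670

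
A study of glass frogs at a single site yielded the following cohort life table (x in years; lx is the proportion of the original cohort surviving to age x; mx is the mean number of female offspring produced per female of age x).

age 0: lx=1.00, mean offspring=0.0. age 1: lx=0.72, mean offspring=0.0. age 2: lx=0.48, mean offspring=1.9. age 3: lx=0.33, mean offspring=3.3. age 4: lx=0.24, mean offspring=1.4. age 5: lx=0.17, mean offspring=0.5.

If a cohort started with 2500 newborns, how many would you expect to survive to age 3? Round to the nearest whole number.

825

Expected survivors = N0 · l_3 = 2500 × 0.33 = 825 → 825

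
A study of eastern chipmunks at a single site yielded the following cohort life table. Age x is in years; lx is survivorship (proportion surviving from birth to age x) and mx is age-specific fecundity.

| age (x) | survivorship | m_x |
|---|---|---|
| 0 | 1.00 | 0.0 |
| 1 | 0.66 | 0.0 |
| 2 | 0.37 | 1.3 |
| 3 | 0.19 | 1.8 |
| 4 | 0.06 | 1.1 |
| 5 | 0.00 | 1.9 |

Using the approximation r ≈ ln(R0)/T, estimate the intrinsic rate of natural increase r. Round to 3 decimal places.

-0.046

R0 = Σ lx·mx = 0 + 0 + 0.481 + 0.342 + 0.066 + 0 = 0.889
Σ x·lx·mx = 2.252; T = 2.252/0.889 = 2.53318…
r ≈ ln(R0)/T = ln(0.889)/2.53318… = -0.04645… → -0.046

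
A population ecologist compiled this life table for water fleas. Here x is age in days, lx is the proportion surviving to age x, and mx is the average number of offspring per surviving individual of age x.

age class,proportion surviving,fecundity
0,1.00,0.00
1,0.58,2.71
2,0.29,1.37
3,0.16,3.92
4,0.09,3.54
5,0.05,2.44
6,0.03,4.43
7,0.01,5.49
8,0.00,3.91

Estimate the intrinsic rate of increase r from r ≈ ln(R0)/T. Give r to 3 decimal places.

R0 = Σ lx·mx = 0 + 1.5718 + 0.3973 + 0.6272 + 0.3186 + 0.122 + 0.1329 + 0.0549 + 0 = 3.2247
Σ x·lx·mx = 7.3141; T = 7.3141/3.2247 = 2.26815…
r ≈ ln(R0)/T = ln(3.2247)/2.26815… = 0.51621… → 0.516

0.516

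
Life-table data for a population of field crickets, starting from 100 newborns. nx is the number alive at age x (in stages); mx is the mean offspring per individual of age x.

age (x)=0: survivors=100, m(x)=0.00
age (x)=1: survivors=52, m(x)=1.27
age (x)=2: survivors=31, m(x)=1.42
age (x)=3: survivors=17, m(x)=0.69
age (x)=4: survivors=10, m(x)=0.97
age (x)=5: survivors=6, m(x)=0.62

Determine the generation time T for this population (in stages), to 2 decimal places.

1.82

lx = nx/n0 = nx/100: 1, 0.52, 0.31, 0.17, 0.1, 0.06
lx·mx: 0, 0.6604, 0.4402, 0.1173, 0.097, 0.0372 → R0 = 1.3521
x·lx·mx: 0, 0.6604, 0.8804, 0.3519, 0.388, 0.186 → Σ = 2.4667
T = 2.4667 / 1.3521 = 1.824347… → 1.82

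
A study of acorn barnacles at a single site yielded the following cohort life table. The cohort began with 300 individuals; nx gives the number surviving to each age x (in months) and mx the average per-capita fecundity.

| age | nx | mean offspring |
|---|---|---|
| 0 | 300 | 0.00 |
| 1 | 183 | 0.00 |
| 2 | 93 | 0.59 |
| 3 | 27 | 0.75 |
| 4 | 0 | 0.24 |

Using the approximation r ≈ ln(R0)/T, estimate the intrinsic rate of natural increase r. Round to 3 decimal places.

-0.610

lx = nx/n0 = nx/300: 1, 0.61, 0.31, 0.09, 0
R0 = Σ lx·mx = 0 + 0 + 0.1829 + 0.0675 + 0 = 0.2504
Σ x·lx·mx = 0.5683; T = 0.5683/0.2504 = 2.26957…
r ≈ ln(R0)/T = ln(0.2504)/2.26957… = -0.61011… → -0.610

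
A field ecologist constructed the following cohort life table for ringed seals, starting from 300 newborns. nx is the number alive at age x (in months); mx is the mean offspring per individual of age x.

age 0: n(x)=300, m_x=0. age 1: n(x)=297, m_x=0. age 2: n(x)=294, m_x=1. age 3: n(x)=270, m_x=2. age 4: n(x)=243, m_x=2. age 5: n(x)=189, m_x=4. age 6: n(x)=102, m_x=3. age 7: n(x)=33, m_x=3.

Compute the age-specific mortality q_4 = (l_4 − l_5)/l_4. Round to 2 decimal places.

lx = nx/n0 = nx/300: 1, 0.99, 0.98, 0.9, 0.81, 0.63, 0.34, 0.11
q_4 = (l_4 − l_5) / l_4 = (0.81 − 0.63) / 0.81
     = 0.18 / 0.81 = 0.222222… → 0.22

0.22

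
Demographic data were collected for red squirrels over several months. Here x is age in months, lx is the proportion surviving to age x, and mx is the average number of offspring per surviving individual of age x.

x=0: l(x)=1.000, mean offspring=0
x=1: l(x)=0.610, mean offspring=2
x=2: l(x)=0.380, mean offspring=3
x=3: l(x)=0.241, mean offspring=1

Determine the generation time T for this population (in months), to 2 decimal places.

lx·mx: 0, 1.22, 1.14, 0.241 → R0 = 2.601
x·lx·mx: 0, 1.22, 2.28, 0.723 → Σ = 4.223
T = 4.223 / 2.601 = 1.623606… → 1.62

1.62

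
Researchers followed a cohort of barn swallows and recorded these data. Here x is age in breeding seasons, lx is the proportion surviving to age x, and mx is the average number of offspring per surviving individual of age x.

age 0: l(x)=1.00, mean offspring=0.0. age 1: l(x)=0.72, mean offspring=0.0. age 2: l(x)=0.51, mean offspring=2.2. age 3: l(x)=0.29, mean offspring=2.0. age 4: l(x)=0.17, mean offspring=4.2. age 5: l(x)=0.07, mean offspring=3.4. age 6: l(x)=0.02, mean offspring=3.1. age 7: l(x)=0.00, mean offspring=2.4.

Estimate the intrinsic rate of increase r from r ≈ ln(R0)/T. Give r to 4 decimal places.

R0 = Σ lx·mx = 0 + 0 + 1.122 + 0.58 + 0.714 + 0.238 + 0.062 + 0 = 2.716
Σ x·lx·mx = 8.402; T = 8.402/2.716 = 3.09352…
r ≈ ln(R0)/T = ln(2.716)/3.09352… = 0.322985… → 0.3230

0.3230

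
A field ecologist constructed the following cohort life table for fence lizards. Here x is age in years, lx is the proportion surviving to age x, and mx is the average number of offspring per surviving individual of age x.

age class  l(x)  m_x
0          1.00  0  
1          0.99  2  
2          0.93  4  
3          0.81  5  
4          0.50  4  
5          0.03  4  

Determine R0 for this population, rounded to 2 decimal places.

11.87

lx·mx by age: 0, 1.98, 3.72, 4.05, 2, 0.12
R0 = Σ lx·mx = 11.87 → 11.87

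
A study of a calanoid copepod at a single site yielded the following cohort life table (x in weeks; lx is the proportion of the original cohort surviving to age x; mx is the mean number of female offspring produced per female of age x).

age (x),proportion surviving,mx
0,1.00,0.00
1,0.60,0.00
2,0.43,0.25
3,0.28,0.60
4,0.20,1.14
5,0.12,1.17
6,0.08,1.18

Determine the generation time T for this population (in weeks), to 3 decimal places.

lx·mx: 0, 0, 0.1075, 0.168, 0.228, 0.1404, 0.0944 → R0 = 0.7383
x·lx·mx: 0, 0, 0.215, 0.504, 0.912, 0.702, 0.5664 → Σ = 2.8994
T = 2.8994 / 0.7383 = 3.92713… → 3.927

3.927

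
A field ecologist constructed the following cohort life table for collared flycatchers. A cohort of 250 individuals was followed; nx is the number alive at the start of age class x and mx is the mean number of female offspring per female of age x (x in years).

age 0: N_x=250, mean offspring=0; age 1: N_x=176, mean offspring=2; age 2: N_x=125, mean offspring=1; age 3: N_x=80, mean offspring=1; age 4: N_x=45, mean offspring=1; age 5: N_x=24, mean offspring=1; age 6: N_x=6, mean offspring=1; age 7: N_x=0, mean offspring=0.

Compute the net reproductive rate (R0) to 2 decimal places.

2.53

lx = nx/n0 = nx/250: 1, 0.704, 0.5, 0.32, 0.18, 0.096, 0.024, 0
lx·mx by age: 0, 1.408, 0.5, 0.32, 0.18, 0.096, 0.024, 0
R0 = Σ lx·mx = 2.528 → 2.53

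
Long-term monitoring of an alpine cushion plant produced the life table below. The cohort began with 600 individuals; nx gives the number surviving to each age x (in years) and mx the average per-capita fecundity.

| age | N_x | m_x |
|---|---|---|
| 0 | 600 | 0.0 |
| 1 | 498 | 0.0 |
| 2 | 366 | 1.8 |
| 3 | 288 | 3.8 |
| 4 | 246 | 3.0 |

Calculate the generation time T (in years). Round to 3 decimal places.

lx = nx/n0 = nx/600: 1, 0.83, 0.61, 0.48, 0.41
lx·mx: 0, 0, 1.098, 1.824, 1.23 → R0 = 4.152
x·lx·mx: 0, 0, 2.196, 5.472, 4.92 → Σ = 12.588
T = 12.588 / 4.152 = 3.031792… → 3.032

3.032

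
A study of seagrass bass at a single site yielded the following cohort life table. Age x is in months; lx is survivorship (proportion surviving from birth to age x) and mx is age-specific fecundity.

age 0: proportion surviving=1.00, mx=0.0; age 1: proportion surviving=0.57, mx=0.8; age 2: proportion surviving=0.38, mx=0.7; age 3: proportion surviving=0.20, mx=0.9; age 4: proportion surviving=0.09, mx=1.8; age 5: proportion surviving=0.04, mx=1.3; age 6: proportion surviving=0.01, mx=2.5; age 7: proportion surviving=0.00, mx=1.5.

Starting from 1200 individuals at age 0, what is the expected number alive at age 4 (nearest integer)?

Expected survivors = N0 · l_4 = 1200 × 0.09 = 108 → 108

108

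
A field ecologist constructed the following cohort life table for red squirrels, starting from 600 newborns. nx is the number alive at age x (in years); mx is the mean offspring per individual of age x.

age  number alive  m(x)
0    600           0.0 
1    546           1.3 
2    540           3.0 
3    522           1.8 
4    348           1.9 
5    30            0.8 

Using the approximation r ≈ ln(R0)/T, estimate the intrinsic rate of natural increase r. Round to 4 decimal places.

lx = nx/n0 = nx/600: 1, 0.91, 0.9, 0.87, 0.58, 0.05
R0 = Σ lx·mx = 0 + 1.183 + 2.7 + 1.566 + 1.102 + 0.04 = 6.591
Σ x·lx·mx = 15.889; T = 15.889/6.591 = 2.41071…
r ≈ ln(R0)/T = ln(6.591)/2.41071… = 0.782219… → 0.7822

0.7822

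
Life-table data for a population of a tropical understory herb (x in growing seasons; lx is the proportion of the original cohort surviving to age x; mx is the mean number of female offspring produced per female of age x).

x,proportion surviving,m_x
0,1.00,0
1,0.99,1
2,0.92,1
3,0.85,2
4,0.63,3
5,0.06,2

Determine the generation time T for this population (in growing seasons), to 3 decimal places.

2.863

lx·mx: 0, 0.99, 0.92, 1.7, 1.89, 0.12 → R0 = 5.62
x·lx·mx: 0, 0.99, 1.84, 5.1, 7.56, 0.6 → Σ = 16.09
T = 16.09 / 5.62 = 2.862989… → 2.863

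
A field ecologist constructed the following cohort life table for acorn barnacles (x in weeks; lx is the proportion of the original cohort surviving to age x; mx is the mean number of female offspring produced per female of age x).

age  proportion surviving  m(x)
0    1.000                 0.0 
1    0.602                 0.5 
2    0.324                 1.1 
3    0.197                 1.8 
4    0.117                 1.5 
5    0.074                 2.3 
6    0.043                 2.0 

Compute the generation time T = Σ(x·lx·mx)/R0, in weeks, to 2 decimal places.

2.87

lx·mx: 0, 0.301, 0.3564, 0.3546, 0.1755, 0.1702, 0.086 → R0 = 1.4437
x·lx·mx: 0, 0.301, 0.7128, 1.0638, 0.702, 0.851, 0.516 → Σ = 4.1466
T = 4.1466 / 1.4437 = 2.872203… → 2.87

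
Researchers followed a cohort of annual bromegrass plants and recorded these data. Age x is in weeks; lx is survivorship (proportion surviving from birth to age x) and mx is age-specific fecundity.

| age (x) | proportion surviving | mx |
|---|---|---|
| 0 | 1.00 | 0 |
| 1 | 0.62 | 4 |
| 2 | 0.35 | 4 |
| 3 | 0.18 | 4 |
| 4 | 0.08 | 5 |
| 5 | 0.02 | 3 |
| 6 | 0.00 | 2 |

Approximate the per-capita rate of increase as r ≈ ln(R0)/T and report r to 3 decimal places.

R0 = Σ lx·mx = 0 + 2.48 + 1.4 + 0.72 + 0.4 + 0.06 + 0 = 5.06
Σ x·lx·mx = 9.34; T = 9.34/5.06 = 1.84585…
r ≈ ln(R0)/T = ln(5.06)/1.84585… = 0.87838… → 0.878

0.878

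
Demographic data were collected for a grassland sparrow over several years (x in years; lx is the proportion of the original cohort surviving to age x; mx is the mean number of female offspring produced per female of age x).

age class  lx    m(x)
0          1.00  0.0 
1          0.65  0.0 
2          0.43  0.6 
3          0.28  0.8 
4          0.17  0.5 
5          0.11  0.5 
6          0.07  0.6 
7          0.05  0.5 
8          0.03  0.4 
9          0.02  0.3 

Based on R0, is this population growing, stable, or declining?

declining

R0 = Σ lx·mx = 0 + 0 + 0.258 + 0.224 + 0.085 + 0.055 + 0.042 + 0.025 + 0.012 + 0.006 = 0.707
R0 < 1, so the population is declining.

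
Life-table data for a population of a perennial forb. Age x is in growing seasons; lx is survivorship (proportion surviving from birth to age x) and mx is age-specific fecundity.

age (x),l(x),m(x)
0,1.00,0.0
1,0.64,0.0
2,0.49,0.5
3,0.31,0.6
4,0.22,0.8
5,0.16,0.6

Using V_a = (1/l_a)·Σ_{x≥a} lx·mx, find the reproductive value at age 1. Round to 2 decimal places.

lx·mx for x ≥ 1: 0, 0.245, 0.186, 0.176, 0.096 → sum = 0.703
V_1 = 0.703 / l_1 = 0.703 / 0.64 = 1.098438… → 1.10

1.10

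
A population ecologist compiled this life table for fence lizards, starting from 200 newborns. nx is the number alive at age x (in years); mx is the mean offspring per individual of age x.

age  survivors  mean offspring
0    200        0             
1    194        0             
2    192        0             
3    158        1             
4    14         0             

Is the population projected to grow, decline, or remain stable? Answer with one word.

lx = nx/n0 = nx/200: 1, 0.97, 0.96, 0.79, 0.07
R0 = Σ lx·mx = 0 + 0 + 0 + 0.79 + 0 = 0.79
R0 < 1, so the population is declining.

declining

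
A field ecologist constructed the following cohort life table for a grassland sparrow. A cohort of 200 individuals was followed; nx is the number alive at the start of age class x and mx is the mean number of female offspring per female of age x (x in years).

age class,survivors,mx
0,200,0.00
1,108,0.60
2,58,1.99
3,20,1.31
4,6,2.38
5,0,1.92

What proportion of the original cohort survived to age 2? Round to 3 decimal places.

0.290

l_2 = n_2/n_0 = 58/200 = 0.29 → 0.290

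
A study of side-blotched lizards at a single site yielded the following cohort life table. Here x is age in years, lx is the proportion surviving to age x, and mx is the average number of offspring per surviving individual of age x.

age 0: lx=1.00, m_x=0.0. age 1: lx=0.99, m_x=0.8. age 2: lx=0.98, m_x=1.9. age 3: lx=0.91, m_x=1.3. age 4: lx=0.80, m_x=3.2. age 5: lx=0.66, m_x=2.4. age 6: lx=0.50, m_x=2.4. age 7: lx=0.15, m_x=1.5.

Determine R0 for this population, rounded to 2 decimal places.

lx·mx by age: 0, 0.792, 1.862, 1.183, 2.56, 1.584, 1.2, 0.225
R0 = Σ lx·mx = 9.406 → 9.41

9.41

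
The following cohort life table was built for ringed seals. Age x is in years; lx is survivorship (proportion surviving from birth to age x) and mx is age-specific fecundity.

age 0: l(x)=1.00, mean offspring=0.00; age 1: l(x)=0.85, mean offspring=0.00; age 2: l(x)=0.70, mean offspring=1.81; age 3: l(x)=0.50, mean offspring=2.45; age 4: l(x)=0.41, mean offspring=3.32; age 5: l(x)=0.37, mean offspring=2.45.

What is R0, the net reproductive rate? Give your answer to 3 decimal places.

lx·mx by age: 0, 0, 1.267, 1.225, 1.3612, 0.9065
R0 = Σ lx·mx = 4.7597 → 4.760

4.760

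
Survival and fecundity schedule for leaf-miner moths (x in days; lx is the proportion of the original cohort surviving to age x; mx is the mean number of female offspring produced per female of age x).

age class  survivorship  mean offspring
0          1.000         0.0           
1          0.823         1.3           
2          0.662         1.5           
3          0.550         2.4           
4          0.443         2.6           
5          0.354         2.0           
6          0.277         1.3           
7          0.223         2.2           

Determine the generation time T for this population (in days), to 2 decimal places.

3.41

lx·mx: 0, 1.0699, 0.993, 1.32, 1.1518, 0.708, 0.3601, 0.4906 → R0 = 6.0934
x·lx·mx: 0, 1.0699, 1.986, 3.96, 4.6072, 3.54, 2.1606, 3.4342 → Σ = 20.7579
T = 20.7579 / 6.0934 = 3.40662… → 3.41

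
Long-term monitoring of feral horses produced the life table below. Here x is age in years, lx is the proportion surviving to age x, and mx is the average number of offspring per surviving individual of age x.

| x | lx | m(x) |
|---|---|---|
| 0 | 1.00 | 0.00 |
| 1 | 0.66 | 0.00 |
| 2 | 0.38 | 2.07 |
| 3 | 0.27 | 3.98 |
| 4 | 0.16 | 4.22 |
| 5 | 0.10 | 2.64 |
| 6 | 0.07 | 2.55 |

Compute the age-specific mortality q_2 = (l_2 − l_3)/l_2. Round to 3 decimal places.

0.289

q_2 = (l_2 − l_3) / l_2 = (0.38 − 0.27) / 0.38
     = 0.11 / 0.38 = 0.289474… → 0.289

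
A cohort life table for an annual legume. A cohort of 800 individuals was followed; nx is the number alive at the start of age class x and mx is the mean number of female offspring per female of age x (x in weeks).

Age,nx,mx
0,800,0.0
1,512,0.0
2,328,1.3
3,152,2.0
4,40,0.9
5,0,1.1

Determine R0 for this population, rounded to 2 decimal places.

lx = nx/n0 = nx/800: 1, 0.64, 0.41, 0.19, 0.05, 0
lx·mx by age: 0, 0, 0.533, 0.38, 0.045, 0
R0 = Σ lx·mx = 0.958 → 0.96

0.96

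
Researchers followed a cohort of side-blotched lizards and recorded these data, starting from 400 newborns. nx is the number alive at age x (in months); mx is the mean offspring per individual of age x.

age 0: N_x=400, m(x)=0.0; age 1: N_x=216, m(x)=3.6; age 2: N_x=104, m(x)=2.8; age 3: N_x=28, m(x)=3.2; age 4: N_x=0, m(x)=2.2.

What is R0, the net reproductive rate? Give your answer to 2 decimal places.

2.90

lx = nx/n0 = nx/400: 1, 0.54, 0.26, 0.07, 0
lx·mx by age: 0, 1.944, 0.728, 0.224, 0
R0 = Σ lx·mx = 2.896 → 2.90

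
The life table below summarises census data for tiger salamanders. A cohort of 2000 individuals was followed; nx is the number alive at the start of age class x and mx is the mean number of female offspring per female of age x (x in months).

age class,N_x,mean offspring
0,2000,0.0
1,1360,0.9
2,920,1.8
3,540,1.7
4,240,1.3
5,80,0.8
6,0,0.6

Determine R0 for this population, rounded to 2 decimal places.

lx = nx/n0 = nx/2000: 1, 0.68, 0.46, 0.27, 0.12, 0.04, 0
lx·mx by age: 0, 0.612, 0.828, 0.459, 0.156, 0.032, 0
R0 = Σ lx·mx = 2.087 → 2.09

2.09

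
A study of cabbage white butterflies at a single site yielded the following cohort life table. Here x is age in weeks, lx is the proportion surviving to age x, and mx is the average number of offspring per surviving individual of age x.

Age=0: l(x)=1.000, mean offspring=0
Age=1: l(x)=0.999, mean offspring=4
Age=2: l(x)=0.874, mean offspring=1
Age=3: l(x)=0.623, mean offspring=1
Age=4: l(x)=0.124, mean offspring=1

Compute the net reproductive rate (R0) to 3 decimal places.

5.617

lx·mx by age: 0, 3.996, 0.874, 0.623, 0.124
R0 = Σ lx·mx = 5.617 → 5.617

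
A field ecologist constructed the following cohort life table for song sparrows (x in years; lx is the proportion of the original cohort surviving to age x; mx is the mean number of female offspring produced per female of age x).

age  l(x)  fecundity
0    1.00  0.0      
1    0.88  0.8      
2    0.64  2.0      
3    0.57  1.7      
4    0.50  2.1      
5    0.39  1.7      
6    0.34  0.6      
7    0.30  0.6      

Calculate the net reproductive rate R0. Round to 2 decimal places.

lx·mx by age: 0, 0.704, 1.28, 0.969, 1.05, 0.663, 0.204, 0.18
R0 = Σ lx·mx = 5.05 → 5.05

5.05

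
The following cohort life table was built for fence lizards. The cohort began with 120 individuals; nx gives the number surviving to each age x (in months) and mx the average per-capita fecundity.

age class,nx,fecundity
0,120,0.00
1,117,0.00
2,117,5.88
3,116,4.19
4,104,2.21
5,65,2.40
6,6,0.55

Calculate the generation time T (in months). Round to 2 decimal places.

lx = nx/n0 = nx/120: 1, 0.975, 0.975, 0.96667…, 0.86667…, 0.54167…, 0.05
lx·mx: 0, 0, 5.733, 4.050333…, 1.915333…, 1.3…, 0.0275 → R0 = 13.026167…
x·lx·mx: 0, 0, 11.466, 12.151…, 7.661333…, 6.5…, 0.165 → Σ = 37.943333…
T = 37.943333… / 13.026167… = 2.912855… → 2.91

2.91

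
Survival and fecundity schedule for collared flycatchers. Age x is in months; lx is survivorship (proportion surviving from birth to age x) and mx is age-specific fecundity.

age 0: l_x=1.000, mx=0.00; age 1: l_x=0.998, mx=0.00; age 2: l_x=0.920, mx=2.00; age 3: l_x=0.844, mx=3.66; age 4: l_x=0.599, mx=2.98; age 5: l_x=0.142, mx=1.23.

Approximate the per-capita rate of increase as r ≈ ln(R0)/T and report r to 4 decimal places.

R0 = Σ lx·mx = 0 + 0 + 1.84 + 3.08904 + 1.78502 + 0.17466 = 6.88872
Σ x·lx·mx = 20.9605; T = 20.9605/6.88872 = 3.04273…
r ≈ ln(R0)/T = ln(6.88872)/3.04273… = 0.634262… → 0.6343

0.6343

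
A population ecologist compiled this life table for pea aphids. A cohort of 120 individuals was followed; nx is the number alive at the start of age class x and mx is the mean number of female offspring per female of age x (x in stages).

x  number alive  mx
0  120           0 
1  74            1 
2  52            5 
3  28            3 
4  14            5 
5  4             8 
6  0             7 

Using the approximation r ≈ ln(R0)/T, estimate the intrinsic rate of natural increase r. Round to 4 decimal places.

0.5929

lx = nx/n0 = nx/120: 1, 0.61667…, 0.43333…, 0.23333…, 0.11667…, 0.03333…, 0
R0 = Σ lx·mx = 0 + 0.61667… + 2.16667… + 0.7… + 0.58333… + 0.26667… + 0 = 4.333333…
Σ x·lx·mx = 10.716667…; T = 10.716667…/4.333333… = 2.47308…
r ≈ ln(R0)/T = ln(4.333333…)/2.47308… = 0.59292… → 0.5929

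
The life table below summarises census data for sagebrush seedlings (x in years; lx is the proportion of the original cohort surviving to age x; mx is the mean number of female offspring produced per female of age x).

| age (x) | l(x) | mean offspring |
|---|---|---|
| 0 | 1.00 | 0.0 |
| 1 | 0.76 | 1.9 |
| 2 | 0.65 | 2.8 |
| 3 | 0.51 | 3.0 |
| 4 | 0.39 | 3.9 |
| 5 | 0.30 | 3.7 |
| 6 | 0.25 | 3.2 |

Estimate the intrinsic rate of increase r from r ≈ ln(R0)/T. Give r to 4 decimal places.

0.6638

R0 = Σ lx·mx = 0 + 1.444 + 1.82 + 1.53 + 1.521 + 1.11 + 0.8 = 8.225
Σ x·lx·mx = 26.108; T = 26.108/8.225 = 3.17422…
r ≈ ln(R0)/T = ln(8.225)/3.17422… = 0.66384… → 0.6638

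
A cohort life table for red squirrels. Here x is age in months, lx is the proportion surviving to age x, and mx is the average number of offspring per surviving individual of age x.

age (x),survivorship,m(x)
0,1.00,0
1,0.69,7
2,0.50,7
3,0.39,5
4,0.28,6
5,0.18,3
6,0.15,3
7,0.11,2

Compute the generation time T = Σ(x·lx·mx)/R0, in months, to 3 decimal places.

2.380

lx·mx: 0, 4.83, 3.5, 1.95, 1.68, 0.54, 0.45, 0.22 → R0 = 13.17
x·lx·mx: 0, 4.83, 7, 5.85, 6.72, 2.7, 2.7, 1.54 → Σ = 31.34
T = 31.34 / 13.17 = 2.379651… → 2.380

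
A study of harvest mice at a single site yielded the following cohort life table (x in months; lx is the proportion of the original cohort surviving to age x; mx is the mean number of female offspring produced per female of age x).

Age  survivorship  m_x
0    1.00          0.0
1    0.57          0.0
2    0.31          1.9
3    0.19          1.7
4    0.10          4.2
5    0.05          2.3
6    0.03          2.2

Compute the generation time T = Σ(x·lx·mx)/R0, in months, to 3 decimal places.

lx·mx: 0, 0, 0.589, 0.323, 0.42, 0.115, 0.066 → R0 = 1.513
x·lx·mx: 0, 0, 1.178, 0.969, 1.68, 0.575, 0.396 → Σ = 4.798
T = 4.798 / 1.513 = 3.171183… → 3.171

3.171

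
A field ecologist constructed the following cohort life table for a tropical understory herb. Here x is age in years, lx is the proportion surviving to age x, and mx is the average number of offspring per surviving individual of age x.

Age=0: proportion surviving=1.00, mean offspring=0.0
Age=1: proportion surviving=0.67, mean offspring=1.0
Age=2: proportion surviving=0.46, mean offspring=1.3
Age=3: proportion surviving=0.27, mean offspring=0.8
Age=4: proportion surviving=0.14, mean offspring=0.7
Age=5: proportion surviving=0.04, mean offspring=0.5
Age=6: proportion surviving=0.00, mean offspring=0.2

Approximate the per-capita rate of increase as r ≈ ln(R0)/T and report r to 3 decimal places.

R0 = Σ lx·mx = 0 + 0.67 + 0.598 + 0.216 + 0.098 + 0.02 + 0 = 1.602
Σ x·lx·mx = 3.006; T = 3.006/1.602 = 1.8764…
r ≈ ln(R0)/T = ln(1.602)/1.8764… = 0.25115… → 0.251

0.251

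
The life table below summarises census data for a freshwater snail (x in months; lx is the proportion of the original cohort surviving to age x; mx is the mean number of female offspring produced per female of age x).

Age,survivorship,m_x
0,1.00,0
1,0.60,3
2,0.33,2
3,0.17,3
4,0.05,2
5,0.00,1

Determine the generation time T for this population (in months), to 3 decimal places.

lx·mx: 0, 1.8, 0.66, 0.51, 0.1, 0 → R0 = 3.07
x·lx·mx: 0, 1.8, 1.32, 1.53, 0.4, 0 → Σ = 5.05
T = 5.05 / 3.07 = 1.644951… → 1.645

1.645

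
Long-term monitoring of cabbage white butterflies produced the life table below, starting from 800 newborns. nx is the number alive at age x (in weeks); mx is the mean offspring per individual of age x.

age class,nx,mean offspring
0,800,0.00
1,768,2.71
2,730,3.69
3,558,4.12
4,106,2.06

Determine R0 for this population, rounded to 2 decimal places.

9.12

lx = nx/n0 = nx/800: 1, 0.96, 0.9125, 0.6975, 0.1325
lx·mx by age: 0, 2.6016, 3.367125, 2.8737, 0.27295
R0 = Σ lx·mx = 9.115375 → 9.12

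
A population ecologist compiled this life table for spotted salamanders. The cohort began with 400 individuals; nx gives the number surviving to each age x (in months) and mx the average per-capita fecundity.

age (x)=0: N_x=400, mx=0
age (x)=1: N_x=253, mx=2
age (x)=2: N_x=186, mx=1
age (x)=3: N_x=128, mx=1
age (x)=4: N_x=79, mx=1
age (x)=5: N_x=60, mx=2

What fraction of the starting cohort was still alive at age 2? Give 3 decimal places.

l_2 = n_2/n_0 = 186/400 = 0.465 → 0.465

0.465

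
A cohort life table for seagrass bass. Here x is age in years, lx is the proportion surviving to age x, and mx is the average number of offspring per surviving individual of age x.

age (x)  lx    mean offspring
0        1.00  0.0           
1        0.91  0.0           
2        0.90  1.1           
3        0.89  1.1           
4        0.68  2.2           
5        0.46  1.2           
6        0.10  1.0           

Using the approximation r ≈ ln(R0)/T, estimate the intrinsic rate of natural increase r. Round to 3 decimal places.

0.409

R0 = Σ lx·mx = 0 + 0 + 0.99 + 0.979 + 1.496 + 0.552 + 0.1 = 4.117
Σ x·lx·mx = 14.261; T = 14.261/4.117 = 3.46393…
r ≈ ln(R0)/T = ln(4.117)/3.46393… = 0.40853… → 0.409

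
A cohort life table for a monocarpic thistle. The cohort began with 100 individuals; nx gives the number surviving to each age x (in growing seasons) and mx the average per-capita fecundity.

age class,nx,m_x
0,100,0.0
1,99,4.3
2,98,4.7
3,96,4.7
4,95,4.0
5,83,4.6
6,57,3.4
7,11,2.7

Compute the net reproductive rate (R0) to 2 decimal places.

23.23

lx = nx/n0 = nx/100: 1, 0.99, 0.98, 0.96, 0.95, 0.83, 0.57, 0.11
lx·mx by age: 0, 4.257, 4.606, 4.512, 3.8, 3.818, 1.938, 0.297
R0 = Σ lx·mx = 23.228 → 23.23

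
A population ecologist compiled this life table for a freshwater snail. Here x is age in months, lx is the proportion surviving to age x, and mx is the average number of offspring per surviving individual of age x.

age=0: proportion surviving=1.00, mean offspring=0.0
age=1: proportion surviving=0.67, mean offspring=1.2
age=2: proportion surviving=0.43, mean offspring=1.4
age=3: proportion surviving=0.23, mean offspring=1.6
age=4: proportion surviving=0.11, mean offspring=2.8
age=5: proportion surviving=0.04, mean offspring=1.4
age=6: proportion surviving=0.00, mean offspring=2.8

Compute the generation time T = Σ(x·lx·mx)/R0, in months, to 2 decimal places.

2.16

lx·mx: 0, 0.804, 0.602, 0.368, 0.308, 0.056, 0 → R0 = 2.138
x·lx·mx: 0, 0.804, 1.204, 1.104, 1.232, 0.28, 0 → Σ = 4.624
T = 4.624 / 2.138 = 2.162769… → 2.16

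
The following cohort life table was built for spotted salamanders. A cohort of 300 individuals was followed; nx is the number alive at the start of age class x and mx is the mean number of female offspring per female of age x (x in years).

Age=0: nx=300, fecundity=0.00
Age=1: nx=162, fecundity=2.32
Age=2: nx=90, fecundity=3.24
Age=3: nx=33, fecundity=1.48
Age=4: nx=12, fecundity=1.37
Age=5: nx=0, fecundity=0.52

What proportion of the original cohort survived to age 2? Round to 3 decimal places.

0.300

l_2 = n_2/n_0 = 90/300 = 0.3 → 0.300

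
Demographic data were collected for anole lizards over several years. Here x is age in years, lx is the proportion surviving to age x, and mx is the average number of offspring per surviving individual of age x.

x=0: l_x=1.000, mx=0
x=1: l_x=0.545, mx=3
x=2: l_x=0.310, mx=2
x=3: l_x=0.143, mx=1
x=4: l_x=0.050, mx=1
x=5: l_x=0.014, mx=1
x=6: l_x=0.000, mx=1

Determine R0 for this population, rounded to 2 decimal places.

2.46

lx·mx by age: 0, 1.635, 0.62, 0.143, 0.05, 0.014, 0
R0 = Σ lx·mx = 2.462 → 2.46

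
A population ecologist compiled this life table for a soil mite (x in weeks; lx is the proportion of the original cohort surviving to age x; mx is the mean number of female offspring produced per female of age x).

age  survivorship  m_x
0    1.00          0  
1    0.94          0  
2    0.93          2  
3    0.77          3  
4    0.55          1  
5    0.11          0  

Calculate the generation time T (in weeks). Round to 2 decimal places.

2.72

lx·mx: 0, 0, 1.86, 2.31, 0.55, 0 → R0 = 4.72
x·lx·mx: 0, 0, 3.72, 6.93, 2.2, 0 → Σ = 12.85
T = 12.85 / 4.72 = 2.722458… → 2.72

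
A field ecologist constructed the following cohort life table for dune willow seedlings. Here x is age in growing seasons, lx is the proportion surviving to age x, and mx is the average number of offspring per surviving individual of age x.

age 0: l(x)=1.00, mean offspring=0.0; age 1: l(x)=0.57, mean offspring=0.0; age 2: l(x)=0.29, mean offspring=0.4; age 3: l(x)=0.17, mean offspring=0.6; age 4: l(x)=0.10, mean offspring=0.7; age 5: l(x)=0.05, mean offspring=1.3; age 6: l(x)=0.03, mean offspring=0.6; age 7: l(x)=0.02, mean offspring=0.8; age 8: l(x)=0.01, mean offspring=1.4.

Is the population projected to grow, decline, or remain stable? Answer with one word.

declining

R0 = Σ lx·mx = 0 + 0 + 0.116 + 0.102 + 0.07 + 0.065 + 0.018 + 0.016 + 0.014 = 0.401
R0 < 1, so the population is declining.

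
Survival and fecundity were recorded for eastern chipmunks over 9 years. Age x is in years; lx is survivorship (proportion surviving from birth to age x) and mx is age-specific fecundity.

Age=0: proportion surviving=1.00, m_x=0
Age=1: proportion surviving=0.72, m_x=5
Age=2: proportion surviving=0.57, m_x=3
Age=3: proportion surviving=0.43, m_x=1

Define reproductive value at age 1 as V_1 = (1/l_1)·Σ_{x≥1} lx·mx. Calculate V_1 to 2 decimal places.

7.97

lx·mx for x ≥ 1: 3.6, 1.71, 0.43 → sum = 5.74
V_1 = 5.74 / l_1 = 5.74 / 0.72 = 7.972222… → 7.97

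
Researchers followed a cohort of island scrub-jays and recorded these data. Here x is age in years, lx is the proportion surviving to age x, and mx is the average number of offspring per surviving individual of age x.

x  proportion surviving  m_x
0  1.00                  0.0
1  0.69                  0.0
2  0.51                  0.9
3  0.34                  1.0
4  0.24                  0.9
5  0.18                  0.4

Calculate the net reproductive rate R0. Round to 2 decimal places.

1.09

lx·mx by age: 0, 0, 0.459, 0.34, 0.216, 0.072
R0 = Σ lx·mx = 1.087 → 1.09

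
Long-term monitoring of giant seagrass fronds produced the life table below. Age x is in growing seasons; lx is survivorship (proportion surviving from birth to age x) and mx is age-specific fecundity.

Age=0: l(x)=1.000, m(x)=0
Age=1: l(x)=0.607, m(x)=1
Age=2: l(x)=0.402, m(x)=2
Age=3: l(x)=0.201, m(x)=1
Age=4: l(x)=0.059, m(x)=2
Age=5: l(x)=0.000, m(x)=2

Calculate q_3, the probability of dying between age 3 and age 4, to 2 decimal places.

q_3 = (l_3 − l_4) / l_3 = (0.201 − 0.059) / 0.201
     = 0.142 / 0.201 = 0.706468… → 0.71

0.71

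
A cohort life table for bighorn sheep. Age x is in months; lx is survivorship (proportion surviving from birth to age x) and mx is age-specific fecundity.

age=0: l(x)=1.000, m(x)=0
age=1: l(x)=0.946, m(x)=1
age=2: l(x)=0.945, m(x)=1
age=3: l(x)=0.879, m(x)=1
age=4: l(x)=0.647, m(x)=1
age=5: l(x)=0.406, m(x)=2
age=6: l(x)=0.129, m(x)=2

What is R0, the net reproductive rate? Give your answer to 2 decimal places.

4.49

lx·mx by age: 0, 0.946, 0.945, 0.879, 0.647, 0.812, 0.258
R0 = Σ lx·mx = 4.487 → 4.49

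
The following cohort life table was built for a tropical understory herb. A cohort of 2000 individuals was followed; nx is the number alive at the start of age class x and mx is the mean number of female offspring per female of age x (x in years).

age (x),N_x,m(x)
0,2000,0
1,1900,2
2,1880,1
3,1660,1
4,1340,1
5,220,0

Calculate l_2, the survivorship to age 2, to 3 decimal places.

l_2 = n_2/n_0 = 1880/2000 = 0.94 → 0.940

0.940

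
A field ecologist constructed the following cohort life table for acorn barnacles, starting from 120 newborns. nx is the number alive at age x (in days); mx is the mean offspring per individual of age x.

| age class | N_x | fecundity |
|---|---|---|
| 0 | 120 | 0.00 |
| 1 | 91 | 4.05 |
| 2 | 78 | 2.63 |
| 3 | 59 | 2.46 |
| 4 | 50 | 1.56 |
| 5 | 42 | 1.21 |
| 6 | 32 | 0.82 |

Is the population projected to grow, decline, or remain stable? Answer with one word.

growing

lx = nx/n0 = nx/120: 1, 0.75833…, 0.65, 0.49167…, 0.41667…, 0.35, 0.26667…
R0 = Σ lx·mx = 0 + 3.07125… + 1.7095 + 1.2095… + 0.65… + 0.4235 + 0.218667… = 7.282417…
R0 > 1, so the population is growing.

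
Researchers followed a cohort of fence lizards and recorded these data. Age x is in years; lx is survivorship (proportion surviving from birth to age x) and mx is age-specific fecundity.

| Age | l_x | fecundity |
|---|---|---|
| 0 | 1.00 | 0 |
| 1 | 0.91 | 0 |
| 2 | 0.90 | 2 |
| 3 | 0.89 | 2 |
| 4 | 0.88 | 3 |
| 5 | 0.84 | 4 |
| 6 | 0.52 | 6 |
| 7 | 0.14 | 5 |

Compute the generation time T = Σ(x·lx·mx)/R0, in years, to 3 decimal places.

lx·mx: 0, 0, 1.8, 1.78, 2.64, 3.36, 3.12, 0.7 → R0 = 13.4
x·lx·mx: 0, 0, 3.6, 5.34, 10.56, 16.8, 18.72, 4.9 → Σ = 59.92
T = 59.92 / 13.4 = 4.471642… → 4.472

4.472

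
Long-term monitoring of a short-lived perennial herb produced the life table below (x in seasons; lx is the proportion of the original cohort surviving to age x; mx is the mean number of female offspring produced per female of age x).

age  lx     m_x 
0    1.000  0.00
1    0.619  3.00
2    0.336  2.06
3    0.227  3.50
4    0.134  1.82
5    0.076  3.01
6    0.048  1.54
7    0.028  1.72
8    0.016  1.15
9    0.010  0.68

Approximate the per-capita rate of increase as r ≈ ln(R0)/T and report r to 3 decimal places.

0.625

R0 = Σ lx·mx = 0 + 1.857 + 0.69216 + 0.7945 + 0.24388 + 0.22876 + 0.07392 + 0.04816 + 0.0184 + 0.0068 = 3.96358
Σ x·lx·mx = 8.73318; T = 8.73318/3.96358 = 2.20336…
r ≈ ln(R0)/T = ln(3.96358)/2.20336… = 0.62502… → 0.625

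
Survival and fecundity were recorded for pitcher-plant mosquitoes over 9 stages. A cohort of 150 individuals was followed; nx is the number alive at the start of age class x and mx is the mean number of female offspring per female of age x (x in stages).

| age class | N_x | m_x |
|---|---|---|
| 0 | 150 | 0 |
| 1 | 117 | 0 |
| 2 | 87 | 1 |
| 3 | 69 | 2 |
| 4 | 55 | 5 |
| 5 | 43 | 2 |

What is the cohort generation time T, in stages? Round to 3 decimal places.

lx = nx/n0 = nx/150: 1, 0.78, 0.58, 0.46, 0.36667…, 0.28667…
lx·mx: 0, 0, 0.58, 0.92, 1.833333…, 0.573333… → R0 = 3.906667…
x·lx·mx: 0, 0, 1.16, 2.76, 7.333333…, 2.866667… → Σ = 14.12…
T = 14.12… / 3.906667… = 3.614334… → 3.614

3.614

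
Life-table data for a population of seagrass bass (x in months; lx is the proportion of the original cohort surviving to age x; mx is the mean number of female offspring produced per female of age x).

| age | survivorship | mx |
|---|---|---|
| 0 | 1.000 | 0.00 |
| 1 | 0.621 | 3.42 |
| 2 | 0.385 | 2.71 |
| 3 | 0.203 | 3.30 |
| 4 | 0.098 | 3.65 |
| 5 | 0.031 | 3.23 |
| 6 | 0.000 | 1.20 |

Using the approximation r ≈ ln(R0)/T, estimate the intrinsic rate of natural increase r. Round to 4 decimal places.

R0 = Σ lx·mx = 0 + 2.12382 + 1.04335 + 0.6699 + 0.3577 + 0.10013 + 0 = 4.2949
Σ x·lx·mx = 8.15167; T = 8.15167/4.2949 = 1.89799…
r ≈ ln(R0)/T = ln(4.2949)/1.89799… = 0.767881… → 0.7679

0.7679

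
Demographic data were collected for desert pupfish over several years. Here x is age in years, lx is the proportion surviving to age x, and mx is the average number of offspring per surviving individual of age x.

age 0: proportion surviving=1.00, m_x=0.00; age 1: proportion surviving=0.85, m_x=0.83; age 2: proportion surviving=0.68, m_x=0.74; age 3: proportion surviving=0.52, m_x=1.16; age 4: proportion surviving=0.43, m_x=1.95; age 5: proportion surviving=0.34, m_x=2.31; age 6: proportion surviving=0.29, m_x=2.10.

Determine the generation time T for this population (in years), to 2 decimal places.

lx·mx: 0, 0.7055, 0.5032, 0.6032, 0.8385, 0.7854, 0.609 → R0 = 4.0448
x·lx·mx: 0, 0.7055, 1.0064, 1.8096, 3.354, 3.927, 3.654 → Σ = 14.4565
T = 14.4565 / 4.0448 = 3.574095… → 3.57

3.57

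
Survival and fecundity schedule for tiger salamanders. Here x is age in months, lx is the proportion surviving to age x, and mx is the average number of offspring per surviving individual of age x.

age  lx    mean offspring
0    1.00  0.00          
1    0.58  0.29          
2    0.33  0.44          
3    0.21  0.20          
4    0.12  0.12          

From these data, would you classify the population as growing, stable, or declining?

declining

R0 = Σ lx·mx = 0 + 0.1682 + 0.1452 + 0.042 + 0.0144 = 0.3698
R0 < 1, so the population is declining.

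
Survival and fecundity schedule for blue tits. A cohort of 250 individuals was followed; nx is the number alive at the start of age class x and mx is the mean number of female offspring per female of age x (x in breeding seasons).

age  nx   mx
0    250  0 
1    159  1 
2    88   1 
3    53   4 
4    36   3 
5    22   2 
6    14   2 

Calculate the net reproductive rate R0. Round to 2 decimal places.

lx = nx/n0 = nx/250: 1, 0.636, 0.352, 0.212, 0.144, 0.088, 0.056
lx·mx by age: 0, 0.636, 0.352, 0.848, 0.432, 0.176, 0.112
R0 = Σ lx·mx = 2.556 → 2.56

2.56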